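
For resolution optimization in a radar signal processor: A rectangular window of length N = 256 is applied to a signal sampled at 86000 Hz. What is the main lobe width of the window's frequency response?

For a rectangular window of length N,
the main lobe width in frequency is 2*f_s/N.
= 2*86000/256 = 5375/8 Hz
This determines the minimum frequency separation for resolving two sinusoids.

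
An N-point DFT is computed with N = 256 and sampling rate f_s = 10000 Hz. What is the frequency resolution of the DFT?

DFT frequency resolution = f_s / N
= 10000 / 256 = 625/16 Hz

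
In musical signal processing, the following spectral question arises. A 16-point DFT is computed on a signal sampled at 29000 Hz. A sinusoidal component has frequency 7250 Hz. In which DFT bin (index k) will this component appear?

DFT frequency resolution = f_s/N = 29000/16 = 3625/2 Hz
Bin index k = f_signal / resolution = 7250 / 3625/2 = 4
The signal frequency 7250 Hz falls in DFT bin k = 4.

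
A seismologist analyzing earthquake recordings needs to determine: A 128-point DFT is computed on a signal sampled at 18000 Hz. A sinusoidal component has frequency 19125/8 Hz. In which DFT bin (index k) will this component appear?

DFT frequency resolution = f_s/N = 18000/128 = 1125/8 Hz
Bin index k = f_signal / resolution = 19125/8 / 1125/8 = 17
The signal frequency 19125/8 Hz falls in DFT bin k = 17.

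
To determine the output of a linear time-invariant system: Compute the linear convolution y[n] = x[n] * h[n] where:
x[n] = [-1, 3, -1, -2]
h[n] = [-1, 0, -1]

y[n] = sum_k x[k]*h[n-k]. Output length = len(x) + len(h) - 1 = 4 + 3 - 1 = 6.
y[0] = -1*-1 = 1
y[1] = 3*-1 + -1*0 = -3
y[2] = -1*-1 + 3*0 + -1*-1 = 2
y[3] = -2*-1 + -1*0 + 3*-1 = -1
y[4] = -2*0 + -1*-1 = 1
y[5] = -2*-1 = 2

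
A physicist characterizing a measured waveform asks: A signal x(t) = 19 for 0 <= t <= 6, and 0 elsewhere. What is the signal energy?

Energy = integral of |x(t)|^2 dt over the signal duration
= 19^2 * 6 = 361 * 6 = 2166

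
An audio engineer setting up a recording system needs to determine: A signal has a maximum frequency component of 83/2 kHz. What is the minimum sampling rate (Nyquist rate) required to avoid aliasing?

By the Nyquist-Shannon sampling theorem,
the minimum sampling rate (Nyquist rate) must be at least 2 * f_max.
Nyquist rate = 2 * 83/2 kHz = 83 kHz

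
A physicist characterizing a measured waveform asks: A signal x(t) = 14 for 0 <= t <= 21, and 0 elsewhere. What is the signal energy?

Energy = integral of |x(t)|^2 dt over the signal duration
= 14^2 * 21 = 196 * 21 = 4116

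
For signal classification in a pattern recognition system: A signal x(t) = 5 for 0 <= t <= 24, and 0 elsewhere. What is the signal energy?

Energy = integral of |x(t)|^2 dt over the signal duration
= 5^2 * 24 = 25 * 24 = 600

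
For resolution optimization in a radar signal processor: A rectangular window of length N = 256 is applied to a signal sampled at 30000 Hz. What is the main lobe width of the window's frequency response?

For a rectangular window of length N,
the main lobe width in frequency is 2*f_s/N.
= 2*30000/256 = 1875/8 Hz
This determines the minimum frequency separation for resolving two sinusoids.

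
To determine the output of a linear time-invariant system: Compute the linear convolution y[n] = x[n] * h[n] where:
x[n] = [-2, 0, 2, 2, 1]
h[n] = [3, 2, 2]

y[n] = sum_k x[k]*h[n-k]. Output length = len(x) + len(h) - 1 = 5 + 3 - 1 = 7.
y[0] = -2*3 = -6
y[1] = 0*3 + -2*2 = -4
y[2] = 2*3 + 0*2 + -2*2 = 2
y[3] = 2*3 + 2*2 + 0*2 = 10
y[4] = 1*3 + 2*2 + 2*2 = 11
y[5] = 1*2 + 2*2 = 6
y[6] = 1*2 = 2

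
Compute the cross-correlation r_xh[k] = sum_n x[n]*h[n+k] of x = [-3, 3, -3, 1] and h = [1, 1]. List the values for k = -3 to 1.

Both sequences indexed from 0 and zero outside their support.
Lags with overlap: k = -3 to 1.
  r_xh[-3] = x[3]*h[0] = 1
  r_xh[-2] = x[2]*h[0] + x[3]*h[1] = -2
  r_xh[-1] = x[1]*h[0] + x[2]*h[1] = 0
  r_xh[0] = x[0]*h[0] + x[1]*h[1] = 0
  r_xh[1] = x[0]*h[1] = -3
r_xh = [1, -2, 0, 0, -3] (for k = -3, ..., 1)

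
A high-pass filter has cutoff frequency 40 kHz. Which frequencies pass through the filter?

A high-pass filter passes all frequencies above the cutoff frequency 40 kHz and attenuates lower frequencies.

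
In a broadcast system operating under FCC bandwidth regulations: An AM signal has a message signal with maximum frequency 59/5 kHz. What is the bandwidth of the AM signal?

In AM (double-sideband), the bandwidth is twice the message frequency.
BW = 2 * f_m = 2 * 59/5 kHz = 118/5 kHz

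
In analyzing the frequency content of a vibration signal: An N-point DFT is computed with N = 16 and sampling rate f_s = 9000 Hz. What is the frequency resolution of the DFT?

DFT frequency resolution = f_s / N
= 9000 / 16 = 1125/2 Hz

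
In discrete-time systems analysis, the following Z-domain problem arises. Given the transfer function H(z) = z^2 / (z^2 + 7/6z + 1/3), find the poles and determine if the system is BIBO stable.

Poles are roots of the denominator: z^2 + 7/6z + 1/3 = 0.
Quadratic formula: z = [-(7/6) +/- sqrt((7/6)^2 - 4*(1/3))] / 2
Discriminant = 49/36 - 4/3 = 1/36; sqrt = 1/6.
z = (-7/6 +/- 1/6) / 2 => z = -1/2 or z = -2/3.
|p1| = 2/3, |p2| = 1/2.
For BIBO stability, all poles must lie inside the unit circle (|p| < 1).
System is STABLE since both |p| < 1.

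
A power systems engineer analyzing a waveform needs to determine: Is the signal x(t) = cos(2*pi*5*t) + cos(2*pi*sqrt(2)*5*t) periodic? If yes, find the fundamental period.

f1 = 5 Hz, f2 = 5*sqrt(2) Hz
Ratio f2/f1 = sqrt(2), which is irrational.
Since the frequency ratio is irrational, no common period exists.
The signal is not periodic.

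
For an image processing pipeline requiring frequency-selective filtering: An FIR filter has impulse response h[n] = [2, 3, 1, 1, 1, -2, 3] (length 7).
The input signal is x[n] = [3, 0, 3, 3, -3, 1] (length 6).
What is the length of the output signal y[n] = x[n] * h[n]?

For linear convolution, the output length is:
len(y) = len(x) + len(h) - 1 = 6 + 7 - 1 = 12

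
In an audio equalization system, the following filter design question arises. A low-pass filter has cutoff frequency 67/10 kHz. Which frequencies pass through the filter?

A low-pass filter passes all frequencies below the cutoff frequency 67/10 kHz and attenuates higher frequencies.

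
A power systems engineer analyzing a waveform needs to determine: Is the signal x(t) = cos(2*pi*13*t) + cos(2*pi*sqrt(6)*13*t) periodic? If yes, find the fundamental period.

f1 = 13 Hz, f2 = 13*sqrt(6) Hz
Ratio f2/f1 = sqrt(6), which is irrational.
Since the frequency ratio is irrational, no common period exists.
The signal is not periodic.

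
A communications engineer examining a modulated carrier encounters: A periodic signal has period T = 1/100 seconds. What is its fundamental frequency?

The fundamental frequency is the reciprocal of the period.
f = 1/T = 1/(1/100) = 100 Hz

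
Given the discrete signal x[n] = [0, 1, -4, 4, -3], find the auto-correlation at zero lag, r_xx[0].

The auto-correlation at zero lag r_xx[0] equals the signal energy.
r_xx[0] = sum of x[n]^2 = 0^2 + 1^2 + (-4)^2 + 4^2 + (-3)^2
= 0 + 1 + 16 + 16 + 9 = 42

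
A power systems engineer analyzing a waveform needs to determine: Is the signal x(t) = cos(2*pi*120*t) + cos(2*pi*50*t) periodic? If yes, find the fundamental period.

f1 = 120 Hz, f2 = 50 Hz
Period T1 = 1/120, T2 = 1/50
Ratio T1/T2 = 50/120, which is rational.
The signal is periodic with fundamental period T = 1/GCD(120,50) = 1/10 s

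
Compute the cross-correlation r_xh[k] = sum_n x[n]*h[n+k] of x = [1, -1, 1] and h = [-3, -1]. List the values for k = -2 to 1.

Both sequences indexed from 0 and zero outside their support.
Lags with overlap: k = -2 to 1.
  r_xh[-2] = x[2]*h[0] = -3
  r_xh[-1] = x[1]*h[0] + x[2]*h[1] = 2
  r_xh[0] = x[0]*h[0] + x[1]*h[1] = -2
  r_xh[1] = x[0]*h[1] = -1
r_xh = [-3, 2, -2, -1] (for k = -2, ..., 1)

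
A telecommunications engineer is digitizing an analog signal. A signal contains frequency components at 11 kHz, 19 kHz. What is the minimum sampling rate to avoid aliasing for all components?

The highest frequency component is f_max = 19 kHz.
Nyquist rate = 2 * f_max = 2 * 19 kHz = 38 kHz.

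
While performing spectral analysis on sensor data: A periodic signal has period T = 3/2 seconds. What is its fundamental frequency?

The fundamental frequency is the reciprocal of the period.
f = 1/T = 1/(3/2) = 2/3 Hz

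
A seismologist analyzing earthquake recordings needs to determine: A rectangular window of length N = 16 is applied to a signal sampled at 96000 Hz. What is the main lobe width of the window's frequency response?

For a rectangular window of length N,
the main lobe width in frequency is 2*f_s/N.
= 2*96000/16 = 12000 Hz
This determines the minimum frequency separation for resolving two sinusoids.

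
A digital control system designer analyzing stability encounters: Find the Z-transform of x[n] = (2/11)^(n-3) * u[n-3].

Time-shifting property: if X(z) = Z{x[n]}, then Z{x[n-d]} = z^(-d) * X(z)
X(z) = z/(z - 2/11) for x[n] = (2/11)^n * u[n]
Z{x[n-3]} = z^(-3) * z/(z - 2/11) = z^(-2)/(z - 2/11)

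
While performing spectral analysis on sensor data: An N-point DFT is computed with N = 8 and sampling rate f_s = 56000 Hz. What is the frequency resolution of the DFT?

DFT frequency resolution = f_s / N
= 56000 / 8 = 7000 Hz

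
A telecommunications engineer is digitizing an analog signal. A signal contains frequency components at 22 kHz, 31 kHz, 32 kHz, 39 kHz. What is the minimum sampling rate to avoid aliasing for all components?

The highest frequency component is f_max = 39 kHz.
Nyquist rate = 2 * f_max = 2 * 39 kHz = 78 kHz.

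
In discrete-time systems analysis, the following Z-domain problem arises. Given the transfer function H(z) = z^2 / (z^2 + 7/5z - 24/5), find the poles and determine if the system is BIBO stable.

Poles are roots of the denominator: z^2 + 7/5z - 24/5 = 0.
Quadratic formula: z = [-(7/5) +/- sqrt((7/5)^2 - 4*(-24/5))] / 2
Discriminant = 49/25 + 96/5 = 529/25; sqrt = 23/5.
z = (-7/5 +/- 23/5) / 2 => z = 8/5 or z = -3.
|p1| = 3, |p2| = 8/5.
For BIBO stability, all poles must lie inside the unit circle (|p| < 1).
System is UNSTABLE since at least one |p| >= 1.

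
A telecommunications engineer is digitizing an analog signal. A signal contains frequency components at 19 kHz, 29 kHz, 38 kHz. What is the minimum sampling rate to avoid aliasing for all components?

The highest frequency component is f_max = 38 kHz.
Nyquist rate = 2 * f_max = 2 * 38 kHz = 76 kHz.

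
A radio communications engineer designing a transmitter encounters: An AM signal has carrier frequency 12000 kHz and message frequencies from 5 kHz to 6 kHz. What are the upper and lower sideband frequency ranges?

Upper sideband (USB) = fc + [fm_low, fm_high] = 12000 + [5, 6] = [12005, 12006] kHz
Lower sideband (LSB) = fc - [fm_high, fm_low] = 12000 - [6, 5] = [11994, 11995] kHz
Total occupied spectrum: 11994 kHz to 12006 kHz (plus carrier at 12000 kHz)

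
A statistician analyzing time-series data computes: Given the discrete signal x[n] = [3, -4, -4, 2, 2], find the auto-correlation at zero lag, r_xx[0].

The auto-correlation at zero lag r_xx[0] equals the signal energy.
r_xx[0] = sum of x[n]^2 = 3^2 + (-4)^2 + (-4)^2 + 2^2 + 2^2
= 9 + 16 + 16 + 4 + 4 = 49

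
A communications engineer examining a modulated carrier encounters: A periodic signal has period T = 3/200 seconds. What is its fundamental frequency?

The fundamental frequency is the reciprocal of the period.
f = 1/T = 1/(3/200) = 200/3 Hz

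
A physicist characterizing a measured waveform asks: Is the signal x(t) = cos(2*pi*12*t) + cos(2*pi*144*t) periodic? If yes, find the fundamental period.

f1 = 12 Hz, f2 = 144 Hz
Period T1 = 1/12, T2 = 1/144
Ratio T1/T2 = 144/12, which is rational.
The signal is periodic with fundamental period T = 1/GCD(12,144) = 1/12 s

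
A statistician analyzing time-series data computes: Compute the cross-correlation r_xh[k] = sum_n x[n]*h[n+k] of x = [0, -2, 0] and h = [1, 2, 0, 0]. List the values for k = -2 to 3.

Both sequences indexed from 0 and zero outside their support.
Lags with overlap: k = -2 to 3.
  r_xh[-2] = x[2]*h[0] = 0
  r_xh[-1] = x[1]*h[0] + x[2]*h[1] = -2
  r_xh[0] = x[0]*h[0] + x[1]*h[1] + x[2]*h[2] = -4
  r_xh[1] = x[0]*h[1] + x[1]*h[2] + x[2]*h[3] = 0
  r_xh[2] = x[0]*h[2] + x[1]*h[3] = 0
  r_xh[3] = x[0]*h[3] = 0
r_xh = [0, -2, -4, 0, 0, 0] (for k = -2, ..., 3)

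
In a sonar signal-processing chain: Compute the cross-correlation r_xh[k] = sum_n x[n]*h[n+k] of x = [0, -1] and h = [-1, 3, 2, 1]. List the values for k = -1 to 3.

Both sequences indexed from 0 and zero outside their support.
Lags with overlap: k = -1 to 3.
  r_xh[-1] = x[1]*h[0] = 1
  r_xh[0] = x[0]*h[0] + x[1]*h[1] = -3
  r_xh[1] = x[0]*h[1] + x[1]*h[2] = -2
  r_xh[2] = x[0]*h[2] + x[1]*h[3] = -1
  r_xh[3] = x[0]*h[3] = 0
r_xh = [1, -3, -2, -1, 0] (for k = -1, ..., 3)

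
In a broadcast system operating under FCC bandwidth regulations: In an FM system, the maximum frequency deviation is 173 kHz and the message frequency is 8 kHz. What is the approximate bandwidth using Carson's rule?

Carson's rule: BW = 2*(delta_f + f_m)
= 2*(173 + 8) kHz = 362 kHz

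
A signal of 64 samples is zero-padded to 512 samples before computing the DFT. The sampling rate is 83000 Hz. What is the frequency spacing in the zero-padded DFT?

Original DFT: N = 64, resolution = f_s/N = 83000/64 = 10375/8 Hz
Zero-padded DFT: N = 512, resolution = f_s/N = 83000/512 = 10375/64 Hz
Zero-padding interpolates the spectrum (finer frequency grid)
but does NOT improve the true spectral resolution (ability to resolve close frequencies).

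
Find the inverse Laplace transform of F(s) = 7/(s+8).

Standard pair: k/(s+a) <-> k*e^(-at)*u(t)
With k=7, a=8: f(t) = 7*e^(-8t)*u(t)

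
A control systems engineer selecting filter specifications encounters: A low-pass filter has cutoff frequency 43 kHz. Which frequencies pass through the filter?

A low-pass filter passes all frequencies below the cutoff frequency 43 kHz and attenuates higher frequencies.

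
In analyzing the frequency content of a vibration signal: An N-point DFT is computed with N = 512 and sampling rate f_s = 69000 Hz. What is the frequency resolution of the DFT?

DFT frequency resolution = f_s / N
= 69000 / 512 = 8625/64 Hz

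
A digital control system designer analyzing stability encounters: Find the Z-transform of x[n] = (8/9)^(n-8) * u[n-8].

Time-shifting property: if X(z) = Z{x[n]}, then Z{x[n-d]} = z^(-d) * X(z)
X(z) = z/(z - 8/9) for x[n] = (8/9)^n * u[n]
Z{x[n-8]} = z^(-8) * z/(z - 8/9) = z^(-7)/(z - 8/9)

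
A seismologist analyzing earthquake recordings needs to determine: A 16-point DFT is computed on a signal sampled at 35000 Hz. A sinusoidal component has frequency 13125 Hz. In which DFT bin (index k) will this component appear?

DFT frequency resolution = f_s/N = 35000/16 = 4375/2 Hz
Bin index k = f_signal / resolution = 13125 / 4375/2 = 6
The signal frequency 13125 Hz falls in DFT bin k = 6.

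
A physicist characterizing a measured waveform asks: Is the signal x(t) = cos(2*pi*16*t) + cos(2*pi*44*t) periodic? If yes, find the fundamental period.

f1 = 16 Hz, f2 = 44 Hz
Period T1 = 1/16, T2 = 1/44
Ratio T1/T2 = 44/16, which is rational.
The signal is periodic with fundamental period T = 1/GCD(16,44) = 1/4 s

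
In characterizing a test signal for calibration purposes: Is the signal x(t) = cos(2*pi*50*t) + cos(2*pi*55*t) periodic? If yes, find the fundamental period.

f1 = 50 Hz, f2 = 55 Hz
Period T1 = 1/50, T2 = 1/55
Ratio T1/T2 = 55/50, which is rational.
The signal is periodic with fundamental period T = 1/GCD(50,55) = 1/5 s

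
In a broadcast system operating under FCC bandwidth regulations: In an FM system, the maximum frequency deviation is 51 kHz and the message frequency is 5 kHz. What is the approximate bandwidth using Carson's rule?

Carson's rule: BW = 2*(delta_f + f_m)
= 2*(51 + 5) kHz = 112 kHz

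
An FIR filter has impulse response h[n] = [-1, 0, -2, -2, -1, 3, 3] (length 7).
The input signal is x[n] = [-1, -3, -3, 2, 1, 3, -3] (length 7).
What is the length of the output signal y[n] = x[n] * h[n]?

For linear convolution, the output length is:
len(y) = len(x) + len(h) - 1 = 7 + 7 - 1 = 13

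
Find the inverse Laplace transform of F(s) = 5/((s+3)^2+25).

Standard pair: w/((s+a)^2+w^2) <-> e^(-at)*sin(wt)*u(t)
With a=3, w=5: f(t) = e^(-3t)*sin(5t)*u(t)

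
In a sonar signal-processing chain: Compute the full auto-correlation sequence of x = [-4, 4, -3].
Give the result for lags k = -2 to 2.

r_xx[k] = sum_m x[m]*x[m+k], indexed from 0, for k = -2 to 2:
  r_xx[-2] = x[2]*x[0] = 12
  r_xx[-1] = x[1]*x[0] + x[2]*x[1] = -28
  r_xx[0] = x[0]*x[0] + x[1]*x[1] + x[2]*x[2] = 41
  r_xx[1] = x[0]*x[1] + x[1]*x[2] = -28
  r_xx[2] = x[0]*x[2] = 12
r_xx = [12, -28, 41, -28, 12]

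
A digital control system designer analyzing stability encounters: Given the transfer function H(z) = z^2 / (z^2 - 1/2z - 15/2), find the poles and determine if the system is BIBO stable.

Poles are roots of the denominator: z^2 - 1/2z - 15/2 = 0.
Quadratic formula: z = [-(-1/2) +/- sqrt((-1/2)^2 - 4*(-15/2))] / 2
Discriminant = 1/4 + 30 = 121/4; sqrt = 11/2.
z = (1/2 +/- 11/2) / 2 => z = 3 or z = -5/2.
|p1| = 3, |p2| = 5/2.
For BIBO stability, all poles must lie inside the unit circle (|p| < 1).
System is UNSTABLE since at least one |p| >= 1.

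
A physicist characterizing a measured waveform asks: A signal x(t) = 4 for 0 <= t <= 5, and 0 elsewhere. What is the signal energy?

Energy = integral of |x(t)|^2 dt over the signal duration
= 4^2 * 5 = 16 * 5 = 80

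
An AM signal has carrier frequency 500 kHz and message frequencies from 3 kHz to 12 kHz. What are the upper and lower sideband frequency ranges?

Upper sideband (USB) = fc + [fm_low, fm_high] = 500 + [3, 12] = [503, 512] kHz
Lower sideband (LSB) = fc - [fm_high, fm_low] = 500 - [12, 3] = [488, 497] kHz
Total occupied spectrum: 488 kHz to 512 kHz (plus carrier at 500 kHz)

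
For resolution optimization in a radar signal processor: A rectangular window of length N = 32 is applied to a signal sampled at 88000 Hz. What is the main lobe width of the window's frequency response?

For a rectangular window of length N,
the main lobe width in frequency is 2*f_s/N.
= 2*88000/32 = 5500 Hz
This determines the minimum frequency separation for resolving two sinusoids.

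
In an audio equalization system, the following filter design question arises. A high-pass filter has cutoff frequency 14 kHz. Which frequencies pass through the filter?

A high-pass filter passes all frequencies above the cutoff frequency 14 kHz and attenuates lower frequencies.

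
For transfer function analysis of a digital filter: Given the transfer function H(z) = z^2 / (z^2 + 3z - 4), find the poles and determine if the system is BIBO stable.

Poles are roots of the denominator: z^2 + 3z - 4 = 0.
Quadratic formula: z = [-(3) +/- sqrt((3)^2 - 4*(-4))] / 2
Discriminant = 9 + 16 = 25; sqrt = 5.
z = (-3 +/- 5) / 2 => z = 1 or z = -4.
|p1| = 4, |p2| = 1.
For BIBO stability, all poles must lie inside the unit circle (|p| < 1).
System is UNSTABLE since at least one |p| >= 1.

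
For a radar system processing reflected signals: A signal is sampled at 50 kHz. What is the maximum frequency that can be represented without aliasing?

The maximum frequency that can be represented without aliasing
is the Nyquist frequency: f_max = f_s / 2 = 50 kHz / 2 = 25 kHz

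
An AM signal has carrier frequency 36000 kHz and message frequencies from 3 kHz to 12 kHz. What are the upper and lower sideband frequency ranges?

Upper sideband (USB) = fc + [fm_low, fm_high] = 36000 + [3, 12] = [36003, 36012] kHz
Lower sideband (LSB) = fc - [fm_high, fm_low] = 36000 - [12, 3] = [35988, 35997] kHz
Total occupied spectrum: 35988 kHz to 36012 kHz (plus carrier at 36000 kHz)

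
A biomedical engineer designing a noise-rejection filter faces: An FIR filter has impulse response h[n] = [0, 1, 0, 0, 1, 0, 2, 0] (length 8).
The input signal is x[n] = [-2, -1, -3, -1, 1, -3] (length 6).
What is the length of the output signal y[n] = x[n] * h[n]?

For linear convolution, the output length is:
len(y) = len(x) + len(h) - 1 = 6 + 8 - 1 = 13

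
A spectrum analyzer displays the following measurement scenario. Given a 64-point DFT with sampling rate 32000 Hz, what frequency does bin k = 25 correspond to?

The frequency of DFT bin k is: f_k = k * f_s / N
f_25 = 25 * 32000 / 64 = 12500 Hz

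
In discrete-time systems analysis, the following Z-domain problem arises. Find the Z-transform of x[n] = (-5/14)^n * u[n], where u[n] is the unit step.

The Z-transform of a^n * u[n] is z/(z-a) for |z| > |a|.
Here a = -5/14, so X(z) = z/(z - (-5/14)) = 14z/(14z + 5)
ROC: |z| > 5/14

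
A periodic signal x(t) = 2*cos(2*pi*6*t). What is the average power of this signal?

Average power of A*cos(wt) is A^2/2.
P = 2^2 / 2 = 4/2 = 2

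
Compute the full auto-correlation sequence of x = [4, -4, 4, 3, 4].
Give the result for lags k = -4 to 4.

r_xx[k] = sum_m x[m]*x[m+k], indexed from 0, for k = -4 to 4:
  r_xx[-4] = x[4]*x[0] = 16
  r_xx[-3] = x[3]*x[0] + x[4]*x[1] = -4
  r_xx[-2] = x[2]*x[0] + x[3]*x[1] + x[4]*x[2] = 20
  r_xx[-1] = x[1]*x[0] + x[2]*x[1] + x[3]*x[2] + x[4]*x[3] = -8
  r_xx[0] = x[0]*x[0] + x[1]*x[1] + x[2]*x[2] + x[3]*x[3] + x[4]*x[4] = 73
  r_xx[1] = x[0]*x[1] + x[1]*x[2] + x[2]*x[3] + x[3]*x[4] = -8
  r_xx[2] = x[0]*x[2] + x[1]*x[3] + x[2]*x[4] = 20
  r_xx[3] = x[0]*x[3] + x[1]*x[4] = -4
  r_xx[4] = x[0]*x[4] = 16
r_xx = [16, -4, 20, -8, 73, -8, 20, -4, 16]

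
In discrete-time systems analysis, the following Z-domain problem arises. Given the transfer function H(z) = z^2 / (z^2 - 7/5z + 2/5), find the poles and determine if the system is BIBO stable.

Poles are roots of the denominator: z^2 - 7/5z + 2/5 = 0.
Quadratic formula: z = [-(-7/5) +/- sqrt((-7/5)^2 - 4*(2/5))] / 2
Discriminant = 49/25 - 8/5 = 9/25; sqrt = 3/5.
z = (7/5 +/- 3/5) / 2 => z = 1 or z = 2/5.
|p1| = 1, |p2| = 2/5.
For BIBO stability, all poles must lie inside the unit circle (|p| < 1).
System is UNSTABLE since at least one |p| >= 1.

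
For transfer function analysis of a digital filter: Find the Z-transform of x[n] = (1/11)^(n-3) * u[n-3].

Time-shifting property: if X(z) = Z{x[n]}, then Z{x[n-d]} = z^(-d) * X(z)
X(z) = z/(z - 1/11) for x[n] = (1/11)^n * u[n]
Z{x[n-3]} = z^(-3) * z/(z - 1/11) = z^(-2)/(z - 1/11)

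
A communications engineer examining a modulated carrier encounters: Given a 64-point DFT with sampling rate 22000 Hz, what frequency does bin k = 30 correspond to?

The frequency of DFT bin k is: f_k = k * f_s / N
f_30 = 30 * 22000 / 64 = 20625/2 Hz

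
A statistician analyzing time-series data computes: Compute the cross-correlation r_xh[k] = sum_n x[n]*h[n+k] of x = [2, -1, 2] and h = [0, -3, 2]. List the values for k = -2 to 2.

Both sequences indexed from 0 and zero outside their support.
Lags with overlap: k = -2 to 2.
  r_xh[-2] = x[2]*h[0] = 0
  r_xh[-1] = x[1]*h[0] + x[2]*h[1] = -6
  r_xh[0] = x[0]*h[0] + x[1]*h[1] + x[2]*h[2] = 7
  r_xh[1] = x[0]*h[1] + x[1]*h[2] = -8
  r_xh[2] = x[0]*h[2] = 4
r_xh = [0, -6, 7, -8, 4] (for k = -2, ..., 2)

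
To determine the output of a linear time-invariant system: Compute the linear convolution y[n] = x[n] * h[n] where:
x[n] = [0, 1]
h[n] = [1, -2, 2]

y[n] = sum_k x[k]*h[n-k]. Output length = len(x) + len(h) - 1 = 2 + 3 - 1 = 4.
y[0] = 0*1 = 0
y[1] = 1*1 + 0*-2 = 1
y[2] = 1*-2 + 0*2 = -2
y[3] = 1*2 = 2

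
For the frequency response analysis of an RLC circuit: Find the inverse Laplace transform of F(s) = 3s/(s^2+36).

Standard pair: s/(s^2+w^2) <-> cos(wt)*u(t)
With k=3, w=6: f(t) = 3*cos(6t)*u(t)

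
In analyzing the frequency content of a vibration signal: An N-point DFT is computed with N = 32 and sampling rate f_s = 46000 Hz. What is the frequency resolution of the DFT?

DFT frequency resolution = f_s / N
= 46000 / 32 = 2875/2 Hz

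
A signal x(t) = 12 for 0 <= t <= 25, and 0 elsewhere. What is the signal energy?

Energy = integral of |x(t)|^2 dt over the signal duration
= 12^2 * 25 = 144 * 25 = 3600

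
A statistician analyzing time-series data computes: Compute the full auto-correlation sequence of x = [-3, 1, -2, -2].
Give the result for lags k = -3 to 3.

r_xx[k] = sum_m x[m]*x[m+k], indexed from 0, for k = -3 to 3:
  r_xx[-3] = x[3]*x[0] = 6
  r_xx[-2] = x[2]*x[0] + x[3]*x[1] = 4
  r_xx[-1] = x[1]*x[0] + x[2]*x[1] + x[3]*x[2] = -1
  r_xx[0] = x[0]*x[0] + x[1]*x[1] + x[2]*x[2] + x[3]*x[3] = 18
  r_xx[1] = x[0]*x[1] + x[1]*x[2] + x[2]*x[3] = -1
  r_xx[2] = x[0]*x[2] + x[1]*x[3] = 4
  r_xx[3] = x[0]*x[3] = 6
r_xx = [6, 4, -1, 18, -1, 4, 6]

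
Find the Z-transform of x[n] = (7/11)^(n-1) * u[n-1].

Time-shifting property: if X(z) = Z{x[n]}, then Z{x[n-d]} = z^(-d) * X(z)
X(z) = z/(z - 7/11) for x[n] = (7/11)^n * u[n]
Z{x[n-1]} = z^(-1) * z/(z - 7/11) = 1/(z - 7/11)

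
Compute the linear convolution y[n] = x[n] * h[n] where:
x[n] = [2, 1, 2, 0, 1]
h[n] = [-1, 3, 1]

y[n] = sum_k x[k]*h[n-k]. Output length = len(x) + len(h) - 1 = 5 + 3 - 1 = 7.
y[0] = 2*-1 = -2
y[1] = 1*-1 + 2*3 = 5
y[2] = 2*-1 + 1*3 + 2*1 = 3
y[3] = 0*-1 + 2*3 + 1*1 = 7
y[4] = 1*-1 + 0*3 + 2*1 = 1
y[5] = 1*3 + 0*1 = 3
y[6] = 1*1 = 1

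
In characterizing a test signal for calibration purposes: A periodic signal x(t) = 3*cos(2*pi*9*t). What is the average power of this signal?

Average power of A*cos(wt) is A^2/2.
P = 3^2 / 2 = 9/2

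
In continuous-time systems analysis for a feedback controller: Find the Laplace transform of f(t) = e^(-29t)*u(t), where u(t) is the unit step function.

Standard Laplace transform pair:
e^(-at)*u(t) <-> 1/(s+a)
With a = 29: L{e^(-29t)*u(t)} = 1/(s+29), ROC: Re(s) > -29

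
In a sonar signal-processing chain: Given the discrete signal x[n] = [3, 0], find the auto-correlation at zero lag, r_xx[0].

The auto-correlation at zero lag r_xx[0] equals the signal energy.
r_xx[0] = sum of x[n]^2 = 3^2 + 0^2
= 9 + 0 = 9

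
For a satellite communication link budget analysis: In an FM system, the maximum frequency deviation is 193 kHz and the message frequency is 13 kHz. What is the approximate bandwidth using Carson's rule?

Carson's rule: BW = 2*(delta_f + f_m)
= 2*(193 + 13) kHz = 412 kHz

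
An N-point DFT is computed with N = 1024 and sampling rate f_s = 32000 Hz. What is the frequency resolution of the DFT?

DFT frequency resolution = f_s / N
= 32000 / 1024 = 125/4 Hz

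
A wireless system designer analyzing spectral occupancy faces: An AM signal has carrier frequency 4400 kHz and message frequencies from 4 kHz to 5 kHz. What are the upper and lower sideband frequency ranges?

Upper sideband (USB) = fc + [fm_low, fm_high] = 4400 + [4, 5] = [4404, 4405] kHz
Lower sideband (LSB) = fc - [fm_high, fm_low] = 4400 - [5, 4] = [4395, 4396] kHz
Total occupied spectrum: 4395 kHz to 4405 kHz (plus carrier at 4400 kHz)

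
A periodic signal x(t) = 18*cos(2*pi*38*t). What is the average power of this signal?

Average power of A*cos(wt) is A^2/2.
P = 18^2 / 2 = 324/2 = 162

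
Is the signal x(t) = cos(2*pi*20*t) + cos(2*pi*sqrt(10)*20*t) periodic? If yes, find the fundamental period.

f1 = 20 Hz, f2 = 20*sqrt(10) Hz
Ratio f2/f1 = sqrt(10), which is irrational.
Since the frequency ratio is irrational, no common period exists.
The signal is not periodic.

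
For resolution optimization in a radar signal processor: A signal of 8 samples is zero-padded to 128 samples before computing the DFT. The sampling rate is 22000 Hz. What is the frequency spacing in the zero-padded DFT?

Original DFT: N = 8, resolution = f_s/N = 22000/8 = 2750 Hz
Zero-padded DFT: N = 128, resolution = f_s/N = 22000/128 = 1375/8 Hz
Zero-padding interpolates the spectrum (finer frequency grid)
but does NOT improve the true spectral resolution (ability to resolve close frequencies).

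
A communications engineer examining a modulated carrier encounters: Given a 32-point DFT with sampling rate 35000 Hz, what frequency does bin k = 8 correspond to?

The frequency of DFT bin k is: f_k = k * f_s / N
f_8 = 8 * 35000 / 32 = 8750 Hz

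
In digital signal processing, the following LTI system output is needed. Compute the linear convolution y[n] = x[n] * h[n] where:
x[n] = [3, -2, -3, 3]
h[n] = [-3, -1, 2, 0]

y[n] = sum_k x[k]*h[n-k]. Output length = len(x) + len(h) - 1 = 4 + 4 - 1 = 7.
y[0] = 3*-3 = -9
y[1] = -2*-3 + 3*-1 = 3
y[2] = -3*-3 + -2*-1 + 3*2 = 17
y[3] = 3*-3 + -3*-1 + -2*2 + 3*0 = -10
y[4] = 3*-1 + -3*2 + -2*0 = -9
y[5] = 3*2 + -3*0 = 6
y[6] = 3*0 = 0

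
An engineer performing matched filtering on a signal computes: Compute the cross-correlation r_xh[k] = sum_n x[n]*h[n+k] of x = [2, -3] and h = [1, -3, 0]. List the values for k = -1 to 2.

Both sequences indexed from 0 and zero outside their support.
Lags with overlap: k = -1 to 2.
  r_xh[-1] = x[1]*h[0] = -3
  r_xh[0] = x[0]*h[0] + x[1]*h[1] = 11
  r_xh[1] = x[0]*h[1] + x[1]*h[2] = -6
  r_xh[2] = x[0]*h[2] = 0
r_xh = [-3, 11, -6, 0] (for k = -1, ..., 2)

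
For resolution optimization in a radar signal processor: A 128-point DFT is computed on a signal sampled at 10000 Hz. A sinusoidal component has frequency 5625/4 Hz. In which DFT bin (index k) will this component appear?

DFT frequency resolution = f_s/N = 10000/128 = 625/8 Hz
Bin index k = f_signal / resolution = 5625/4 / 625/8 = 18
The signal frequency 5625/4 Hz falls in DFT bin k = 18.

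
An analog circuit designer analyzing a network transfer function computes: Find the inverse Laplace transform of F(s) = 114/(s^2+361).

Standard pair: w/(s^2+w^2) <-> sin(wt)*u(t)
Recognize w^2 = 361, so w = 19; numerator 114 = 6*19.
f(t) = 6*sin(19t)*u(t)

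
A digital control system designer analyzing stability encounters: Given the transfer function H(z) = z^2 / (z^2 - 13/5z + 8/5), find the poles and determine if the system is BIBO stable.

Poles are roots of the denominator: z^2 - 13/5z + 8/5 = 0.
Quadratic formula: z = [-(-13/5) +/- sqrt((-13/5)^2 - 4*(8/5))] / 2
Discriminant = 169/25 - 32/5 = 9/25; sqrt = 3/5.
z = (13/5 +/- 3/5) / 2 => z = 8/5 or z = 1.
|p1| = 1, |p2| = 8/5.
For BIBO stability, all poles must lie inside the unit circle (|p| < 1).
System is UNSTABLE since at least one |p| >= 1.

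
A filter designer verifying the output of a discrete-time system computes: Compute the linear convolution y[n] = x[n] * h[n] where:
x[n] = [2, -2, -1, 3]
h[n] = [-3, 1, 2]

y[n] = sum_k x[k]*h[n-k]. Output length = len(x) + len(h) - 1 = 4 + 3 - 1 = 6.
y[0] = 2*-3 = -6
y[1] = -2*-3 + 2*1 = 8
y[2] = -1*-3 + -2*1 + 2*2 = 5
y[3] = 3*-3 + -1*1 + -2*2 = -14
y[4] = 3*1 + -1*2 = 1
y[5] = 3*2 = 6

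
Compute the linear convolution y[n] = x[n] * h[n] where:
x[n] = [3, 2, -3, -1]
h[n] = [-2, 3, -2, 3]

y[n] = sum_k x[k]*h[n-k]. Output length = len(x) + len(h) - 1 = 4 + 4 - 1 = 7.
y[0] = 3*-2 = -6
y[1] = 2*-2 + 3*3 = 5
y[2] = -3*-2 + 2*3 + 3*-2 = 6
y[3] = -1*-2 + -3*3 + 2*-2 + 3*3 = -2
y[4] = -1*3 + -3*-2 + 2*3 = 9
y[5] = -1*-2 + -3*3 = -7
y[6] = -1*3 = -3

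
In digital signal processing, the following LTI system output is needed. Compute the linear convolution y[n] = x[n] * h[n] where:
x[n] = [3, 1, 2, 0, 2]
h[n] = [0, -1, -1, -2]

y[n] = sum_k x[k]*h[n-k]. Output length = len(x) + len(h) - 1 = 5 + 4 - 1 = 8.
y[0] = 3*0 = 0
y[1] = 1*0 + 3*-1 = -3
y[2] = 2*0 + 1*-1 + 3*-1 = -4
y[3] = 0*0 + 2*-1 + 1*-1 + 3*-2 = -9
y[4] = 2*0 + 0*-1 + 2*-1 + 1*-2 = -4
y[5] = 2*-1 + 0*-1 + 2*-2 = -6
y[6] = 2*-1 + 0*-2 = -2
y[7] = 2*-2 = -4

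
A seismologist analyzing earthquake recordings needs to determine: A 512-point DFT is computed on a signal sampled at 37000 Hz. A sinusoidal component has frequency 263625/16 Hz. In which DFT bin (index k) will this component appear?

DFT frequency resolution = f_s/N = 37000/512 = 4625/64 Hz
Bin index k = f_signal / resolution = 263625/16 / 4625/64 = 228
The signal frequency 263625/16 Hz falls in DFT bin k = 228.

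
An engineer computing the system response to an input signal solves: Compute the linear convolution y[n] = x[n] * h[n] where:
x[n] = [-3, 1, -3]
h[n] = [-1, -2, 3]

y[n] = sum_k x[k]*h[n-k]. Output length = len(x) + len(h) - 1 = 3 + 3 - 1 = 5.
y[0] = -3*-1 = 3
y[1] = 1*-1 + -3*-2 = 5
y[2] = -3*-1 + 1*-2 + -3*3 = -8
y[3] = -3*-2 + 1*3 = 9
y[4] = -3*3 = -9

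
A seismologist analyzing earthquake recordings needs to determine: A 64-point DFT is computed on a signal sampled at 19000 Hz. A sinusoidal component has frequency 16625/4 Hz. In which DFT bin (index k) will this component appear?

DFT frequency resolution = f_s/N = 19000/64 = 2375/8 Hz
Bin index k = f_signal / resolution = 16625/4 / 2375/8 = 14
The signal frequency 16625/4 Hz falls in DFT bin k = 14.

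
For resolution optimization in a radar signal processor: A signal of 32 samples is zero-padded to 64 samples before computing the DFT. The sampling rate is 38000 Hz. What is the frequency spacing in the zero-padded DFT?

Original DFT: N = 32, resolution = f_s/N = 38000/32 = 2375/2 Hz
Zero-padded DFT: N = 64, resolution = f_s/N = 38000/64 = 2375/4 Hz
Zero-padding interpolates the spectrum (finer frequency grid)
but does NOT improve the true spectral resolution (ability to resolve close frequencies).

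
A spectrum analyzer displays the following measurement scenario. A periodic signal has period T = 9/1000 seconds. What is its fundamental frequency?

The fundamental frequency is the reciprocal of the period.
f = 1/T = 1/(9/1000) = 1000/9 Hz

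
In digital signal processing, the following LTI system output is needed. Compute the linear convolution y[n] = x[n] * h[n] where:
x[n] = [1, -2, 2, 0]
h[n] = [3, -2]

y[n] = sum_k x[k]*h[n-k]. Output length = len(x) + len(h) - 1 = 4 + 2 - 1 = 5.
y[0] = 1*3 = 3
y[1] = -2*3 + 1*-2 = -8
y[2] = 2*3 + -2*-2 = 10
y[3] = 0*3 + 2*-2 = -4
y[4] = 0*-2 = 0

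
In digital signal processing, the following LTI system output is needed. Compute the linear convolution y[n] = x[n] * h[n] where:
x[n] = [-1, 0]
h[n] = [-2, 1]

y[n] = sum_k x[k]*h[n-k]. Output length = len(x) + len(h) - 1 = 2 + 2 - 1 = 3.
y[0] = -1*-2 = 2
y[1] = 0*-2 + -1*1 = -1
y[2] = 0*1 = 0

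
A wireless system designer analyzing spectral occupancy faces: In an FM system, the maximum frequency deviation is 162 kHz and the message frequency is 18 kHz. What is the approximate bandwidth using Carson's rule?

Carson's rule: BW = 2*(delta_f + f_m)
= 2*(162 + 18) kHz = 360 kHz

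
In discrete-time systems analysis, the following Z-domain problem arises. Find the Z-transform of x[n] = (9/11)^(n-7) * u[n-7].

Time-shifting property: if X(z) = Z{x[n]}, then Z{x[n-d]} = z^(-d) * X(z)
X(z) = z/(z - 9/11) for x[n] = (9/11)^n * u[n]
Z{x[n-7]} = z^(-7) * z/(z - 9/11) = z^(-6)/(z - 9/11)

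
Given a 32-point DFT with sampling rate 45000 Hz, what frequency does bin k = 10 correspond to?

The frequency of DFT bin k is: f_k = k * f_s / N
f_10 = 10 * 45000 / 32 = 28125/2 Hz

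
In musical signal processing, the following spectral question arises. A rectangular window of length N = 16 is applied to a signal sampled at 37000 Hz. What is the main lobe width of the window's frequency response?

For a rectangular window of length N,
the main lobe width in frequency is 2*f_s/N.
= 2*37000/16 = 4625 Hz
This determines the minimum frequency separation for resolving two sinusoids.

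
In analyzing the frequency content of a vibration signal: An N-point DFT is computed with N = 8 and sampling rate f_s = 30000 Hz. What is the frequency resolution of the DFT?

DFT frequency resolution = f_s / N
= 30000 / 8 = 3750 Hz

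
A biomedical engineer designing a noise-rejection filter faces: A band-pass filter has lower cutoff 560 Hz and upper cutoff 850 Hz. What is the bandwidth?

Bandwidth = f_high - f_low
= 850 Hz - 560 Hz = 290 Hz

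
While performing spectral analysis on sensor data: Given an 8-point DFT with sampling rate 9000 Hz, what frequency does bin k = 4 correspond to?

The frequency of DFT bin k is: f_k = k * f_s / N
f_4 = 4 * 9000 / 8 = 4500 Hz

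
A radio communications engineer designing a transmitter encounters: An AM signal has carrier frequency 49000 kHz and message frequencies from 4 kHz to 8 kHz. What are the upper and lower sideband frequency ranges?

Upper sideband (USB) = fc + [fm_low, fm_high] = 49000 + [4, 8] = [49004, 49008] kHz
Lower sideband (LSB) = fc - [fm_high, fm_low] = 49000 - [8, 4] = [48992, 48996] kHz
Total occupied spectrum: 48992 kHz to 49008 kHz (plus carrier at 49000 kHz)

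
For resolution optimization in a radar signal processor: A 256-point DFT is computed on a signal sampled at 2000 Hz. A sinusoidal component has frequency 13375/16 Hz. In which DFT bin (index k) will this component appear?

DFT frequency resolution = f_s/N = 2000/256 = 125/16 Hz
Bin index k = f_signal / resolution = 13375/16 / 125/16 = 107
The signal frequency 13375/16 Hz falls in DFT bin k = 107.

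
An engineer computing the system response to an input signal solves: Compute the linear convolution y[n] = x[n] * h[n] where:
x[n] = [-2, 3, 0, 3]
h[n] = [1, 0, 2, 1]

y[n] = sum_k x[k]*h[n-k]. Output length = len(x) + len(h) - 1 = 4 + 4 - 1 = 7.
y[0] = -2*1 = -2
y[1] = 3*1 + -2*0 = 3
y[2] = 0*1 + 3*0 + -2*2 = -4
y[3] = 3*1 + 0*0 + 3*2 + -2*1 = 7
y[4] = 3*0 + 0*2 + 3*1 = 3
y[5] = 3*2 + 0*1 = 6
y[6] = 3*1 = 3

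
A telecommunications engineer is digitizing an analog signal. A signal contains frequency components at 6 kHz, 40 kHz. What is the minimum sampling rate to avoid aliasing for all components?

The highest frequency component is f_max = 40 kHz.
Nyquist rate = 2 * f_max = 2 * 40 kHz = 80 kHz.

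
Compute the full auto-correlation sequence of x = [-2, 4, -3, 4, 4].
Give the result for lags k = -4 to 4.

r_xx[k] = sum_m x[m]*x[m+k], indexed from 0, for k = -4 to 4:
  r_xx[-4] = x[4]*x[0] = -8
  r_xx[-3] = x[3]*x[0] + x[4]*x[1] = 8
  r_xx[-2] = x[2]*x[0] + x[3]*x[1] + x[4]*x[2] = 10
  r_xx[-1] = x[1]*x[0] + x[2]*x[1] + x[3]*x[2] + x[4]*x[3] = -16
  r_xx[0] = x[0]*x[0] + x[1]*x[1] + x[2]*x[2] + x[3]*x[3] + x[4]*x[4] = 61
  r_xx[1] = x[0]*x[1] + x[1]*x[2] + x[2]*x[3] + x[3]*x[4] = -16
  r_xx[2] = x[0]*x[2] + x[1]*x[3] + x[2]*x[4] = 10
  r_xx[3] = x[0]*x[3] + x[1]*x[4] = 8
  r_xx[4] = x[0]*x[4] = -8
r_xx = [-8, 8, 10, -16, 61, -16, 10, 8, -8]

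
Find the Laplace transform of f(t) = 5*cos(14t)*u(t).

Standard pair: cos(wt)*u(t) <-> s/(s^2+w^2)
With w = 14: L{5*cos(14t)*u(t)} = 5s/(s^2+196)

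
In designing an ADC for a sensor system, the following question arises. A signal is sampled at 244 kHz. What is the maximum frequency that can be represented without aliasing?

The maximum frequency that can be represented without aliasing
is the Nyquist frequency: f_max = f_s / 2 = 244 kHz / 2 = 122 kHz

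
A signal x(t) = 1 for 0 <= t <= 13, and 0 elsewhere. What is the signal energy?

Energy = integral of |x(t)|^2 dt over the signal duration
= 1^2 * 13 = 1 * 13 = 13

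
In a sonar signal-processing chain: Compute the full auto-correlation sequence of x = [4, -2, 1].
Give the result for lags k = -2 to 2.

r_xx[k] = sum_m x[m]*x[m+k], indexed from 0, for k = -2 to 2:
  r_xx[-2] = x[2]*x[0] = 4
  r_xx[-1] = x[1]*x[0] + x[2]*x[1] = -10
  r_xx[0] = x[0]*x[0] + x[1]*x[1] + x[2]*x[2] = 21
  r_xx[1] = x[0]*x[1] + x[1]*x[2] = -10
  r_xx[2] = x[0]*x[2] = 4
r_xx = [4, -10, 21, -10, 4]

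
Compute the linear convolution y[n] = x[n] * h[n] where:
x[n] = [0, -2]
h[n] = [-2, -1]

y[n] = sum_k x[k]*h[n-k]. Output length = len(x) + len(h) - 1 = 2 + 2 - 1 = 3.
y[0] = 0*-2 = 0
y[1] = -2*-2 + 0*-1 = 4
y[2] = -2*-1 = 2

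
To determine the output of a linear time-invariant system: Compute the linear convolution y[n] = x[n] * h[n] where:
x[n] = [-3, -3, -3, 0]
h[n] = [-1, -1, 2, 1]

y[n] = sum_k x[k]*h[n-k]. Output length = len(x) + len(h) - 1 = 4 + 4 - 1 = 7.
y[0] = -3*-1 = 3
y[1] = -3*-1 + -3*-1 = 6
y[2] = -3*-1 + -3*-1 + -3*2 = 0
y[3] = 0*-1 + -3*-1 + -3*2 + -3*1 = -6
y[4] = 0*-1 + -3*2 + -3*1 = -9
y[5] = 0*2 + -3*1 = -3
y[6] = 0*1 = 0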